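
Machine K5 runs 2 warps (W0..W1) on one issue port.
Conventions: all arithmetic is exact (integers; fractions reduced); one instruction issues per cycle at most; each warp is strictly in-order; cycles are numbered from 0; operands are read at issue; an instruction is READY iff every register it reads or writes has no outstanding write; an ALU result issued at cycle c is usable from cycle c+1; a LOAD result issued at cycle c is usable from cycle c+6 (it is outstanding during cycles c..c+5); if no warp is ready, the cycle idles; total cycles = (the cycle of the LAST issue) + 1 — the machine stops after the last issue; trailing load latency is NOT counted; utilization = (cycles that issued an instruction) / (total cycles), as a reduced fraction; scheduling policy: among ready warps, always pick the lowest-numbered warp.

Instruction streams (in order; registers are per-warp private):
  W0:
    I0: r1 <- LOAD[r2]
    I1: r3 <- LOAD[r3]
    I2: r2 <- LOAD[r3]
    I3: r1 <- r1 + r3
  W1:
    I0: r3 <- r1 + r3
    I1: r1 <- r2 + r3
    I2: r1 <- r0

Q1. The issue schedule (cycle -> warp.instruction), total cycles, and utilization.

cycle 0: W0.I0
cycle 1: W0.I1
cycle 2: W1.I0
cycle 3: W1.I1
cycle 4: W1.I2
cycle 5: idle
cycle 6: idle
cycle 7: W0.I2
cycle 8: W0.I3

Answer: 9 cycles, utilization 7/9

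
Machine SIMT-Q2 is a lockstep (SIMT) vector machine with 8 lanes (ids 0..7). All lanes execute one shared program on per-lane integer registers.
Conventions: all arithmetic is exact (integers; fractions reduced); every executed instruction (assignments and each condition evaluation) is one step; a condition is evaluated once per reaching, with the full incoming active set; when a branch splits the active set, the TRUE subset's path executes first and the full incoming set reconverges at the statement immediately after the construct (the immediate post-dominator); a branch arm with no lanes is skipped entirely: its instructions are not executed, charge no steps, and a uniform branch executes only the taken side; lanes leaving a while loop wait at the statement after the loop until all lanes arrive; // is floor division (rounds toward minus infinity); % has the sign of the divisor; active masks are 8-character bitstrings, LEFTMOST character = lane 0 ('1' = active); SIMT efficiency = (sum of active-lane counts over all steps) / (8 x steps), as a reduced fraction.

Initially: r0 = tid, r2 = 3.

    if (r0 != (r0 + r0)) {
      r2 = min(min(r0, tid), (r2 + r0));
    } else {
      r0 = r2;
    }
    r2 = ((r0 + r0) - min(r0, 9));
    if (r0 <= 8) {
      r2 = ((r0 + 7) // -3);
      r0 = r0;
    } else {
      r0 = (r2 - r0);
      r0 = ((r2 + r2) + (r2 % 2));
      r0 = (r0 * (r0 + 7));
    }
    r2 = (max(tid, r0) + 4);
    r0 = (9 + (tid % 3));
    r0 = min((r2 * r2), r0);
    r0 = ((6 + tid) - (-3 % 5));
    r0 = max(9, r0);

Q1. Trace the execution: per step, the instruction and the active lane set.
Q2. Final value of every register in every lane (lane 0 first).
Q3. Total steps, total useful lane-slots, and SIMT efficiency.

step 0: eval (r0 != (r0 + r0))       11111111
step 1: r2 <- min(min(r0, tid), (r2 + r0)) 01111111
step 2: r0 <- r2                     10000000
step 3: r2 <- ((r0 + r0) - min(r0, 9)) 11111111
step 4: eval (r0 <= 8)               11111111
step 5: r2 <- ((r0 + 7) // -3)       11111111
step 6: r0 <- r0                     11111111
step 7: r2 <- (max(tid, r0) + 4)     11111111
step 8: r0 <- (9 + (tid % 3))        11111111
step 9: r0 <- min((r2 * r2), r0)     11111111
step 10: r0 <- ((6 + tid) - (-3 % 5)) 11111111
step 11: r0 <- max(9, r0)             11111111

Answer: 12 steps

r0: 9,9,9,9,9,9,10,11
r2: 7,5,6,7,8,9,10,11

steps = 12; useful = 88; efficiency = 88/96 = 11/12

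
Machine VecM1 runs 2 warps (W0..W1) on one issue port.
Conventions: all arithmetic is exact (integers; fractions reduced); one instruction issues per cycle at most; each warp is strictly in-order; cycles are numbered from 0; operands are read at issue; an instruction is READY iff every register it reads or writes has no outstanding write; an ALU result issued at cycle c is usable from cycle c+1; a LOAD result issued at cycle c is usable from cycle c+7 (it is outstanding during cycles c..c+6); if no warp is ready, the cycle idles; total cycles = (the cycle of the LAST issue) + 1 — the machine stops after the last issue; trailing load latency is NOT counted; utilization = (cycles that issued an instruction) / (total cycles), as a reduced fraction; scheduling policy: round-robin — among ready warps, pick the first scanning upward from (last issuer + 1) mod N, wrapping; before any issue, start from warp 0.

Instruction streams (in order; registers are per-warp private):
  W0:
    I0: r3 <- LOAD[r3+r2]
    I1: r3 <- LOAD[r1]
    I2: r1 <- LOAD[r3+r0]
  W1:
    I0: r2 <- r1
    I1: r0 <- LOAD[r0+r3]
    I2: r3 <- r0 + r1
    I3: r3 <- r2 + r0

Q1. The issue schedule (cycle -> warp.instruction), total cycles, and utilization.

cycle 0: W0.I0
cycle 1: W1.I0
cycle 2: W1.I1
cycle 3: idle
cycle 4: idle
cycle 5: idle
cycle 6: idle
cycle 7: W0.I1
cycle 8: idle
cycle 9: W1.I2
cycle 10: W1.I3
cycle 11: idle
cycle 12: idle
cycle 13: idle
cycle 14: W0.I2

Answer: 15 cycles, utilization 7/15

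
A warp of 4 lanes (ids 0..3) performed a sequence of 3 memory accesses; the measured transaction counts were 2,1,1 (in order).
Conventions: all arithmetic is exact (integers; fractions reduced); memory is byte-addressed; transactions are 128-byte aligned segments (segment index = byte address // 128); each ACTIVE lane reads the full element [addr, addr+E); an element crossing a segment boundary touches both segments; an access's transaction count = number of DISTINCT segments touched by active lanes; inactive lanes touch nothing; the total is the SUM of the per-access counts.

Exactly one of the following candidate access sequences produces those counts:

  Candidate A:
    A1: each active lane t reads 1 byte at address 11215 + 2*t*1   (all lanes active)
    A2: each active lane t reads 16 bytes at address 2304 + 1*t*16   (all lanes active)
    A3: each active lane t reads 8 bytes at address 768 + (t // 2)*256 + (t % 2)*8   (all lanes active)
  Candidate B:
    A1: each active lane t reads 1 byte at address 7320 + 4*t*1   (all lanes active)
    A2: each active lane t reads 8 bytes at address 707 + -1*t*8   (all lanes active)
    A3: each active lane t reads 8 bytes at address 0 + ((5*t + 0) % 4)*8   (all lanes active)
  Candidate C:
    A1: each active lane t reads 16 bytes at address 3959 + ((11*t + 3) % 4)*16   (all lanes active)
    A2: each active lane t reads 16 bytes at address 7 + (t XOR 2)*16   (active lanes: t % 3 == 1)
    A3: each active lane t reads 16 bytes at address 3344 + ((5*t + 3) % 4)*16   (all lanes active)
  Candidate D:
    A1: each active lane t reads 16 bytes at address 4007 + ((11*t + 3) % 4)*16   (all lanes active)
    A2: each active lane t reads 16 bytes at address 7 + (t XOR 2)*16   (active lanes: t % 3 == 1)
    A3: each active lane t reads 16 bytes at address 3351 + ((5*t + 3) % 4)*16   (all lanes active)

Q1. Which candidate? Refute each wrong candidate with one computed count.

A: A1 gives 1 transaction, not 2
B: A1 gives 1 transaction, not 2
D: A1 gives 1 transaction, not 2
C: all counts match (2,1,1)

Answer: C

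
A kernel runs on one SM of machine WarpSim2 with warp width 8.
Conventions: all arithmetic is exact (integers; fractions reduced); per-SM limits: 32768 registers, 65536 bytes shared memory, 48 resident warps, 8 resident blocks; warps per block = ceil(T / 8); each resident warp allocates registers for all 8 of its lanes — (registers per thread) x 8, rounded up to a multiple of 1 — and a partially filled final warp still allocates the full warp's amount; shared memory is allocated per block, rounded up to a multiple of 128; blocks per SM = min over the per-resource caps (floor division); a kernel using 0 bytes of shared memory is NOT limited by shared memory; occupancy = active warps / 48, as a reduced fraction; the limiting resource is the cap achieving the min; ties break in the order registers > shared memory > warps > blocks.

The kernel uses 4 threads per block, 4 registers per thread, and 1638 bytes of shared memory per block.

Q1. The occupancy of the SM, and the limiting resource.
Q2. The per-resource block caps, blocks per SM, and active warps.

Answer: occupancy 1/6, limited by blocks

registers: 1024 blocks
shared memory: 39 blocks
warps: 48 blocks
blocks: 8 blocks

Answer: 8 blocks, 8 active warps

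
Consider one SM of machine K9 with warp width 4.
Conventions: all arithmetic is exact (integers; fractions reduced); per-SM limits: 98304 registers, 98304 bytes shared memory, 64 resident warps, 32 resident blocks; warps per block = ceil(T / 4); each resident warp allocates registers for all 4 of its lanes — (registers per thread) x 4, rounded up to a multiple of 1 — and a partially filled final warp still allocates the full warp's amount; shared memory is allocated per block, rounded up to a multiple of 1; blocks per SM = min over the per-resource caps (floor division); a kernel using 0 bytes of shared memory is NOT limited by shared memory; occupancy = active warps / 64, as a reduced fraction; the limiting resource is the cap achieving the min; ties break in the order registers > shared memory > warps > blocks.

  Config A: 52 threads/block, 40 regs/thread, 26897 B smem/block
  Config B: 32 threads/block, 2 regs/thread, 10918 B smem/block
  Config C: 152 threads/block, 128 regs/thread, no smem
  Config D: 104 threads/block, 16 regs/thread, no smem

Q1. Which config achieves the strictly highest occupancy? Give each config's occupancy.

occupancies: A 39/64, B 1, C 19/32, D 13/16

Answer: B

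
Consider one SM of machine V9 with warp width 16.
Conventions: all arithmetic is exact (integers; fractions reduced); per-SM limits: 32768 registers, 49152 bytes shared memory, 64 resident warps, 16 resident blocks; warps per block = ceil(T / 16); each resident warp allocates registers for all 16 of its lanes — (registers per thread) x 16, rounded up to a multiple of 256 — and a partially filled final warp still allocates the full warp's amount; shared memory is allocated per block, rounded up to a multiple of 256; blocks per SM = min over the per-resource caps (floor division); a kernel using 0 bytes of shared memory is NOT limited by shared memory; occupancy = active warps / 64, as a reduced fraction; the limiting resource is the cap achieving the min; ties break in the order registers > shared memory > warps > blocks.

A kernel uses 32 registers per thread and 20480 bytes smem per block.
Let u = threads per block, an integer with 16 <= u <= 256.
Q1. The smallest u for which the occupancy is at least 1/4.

Answer: u = 113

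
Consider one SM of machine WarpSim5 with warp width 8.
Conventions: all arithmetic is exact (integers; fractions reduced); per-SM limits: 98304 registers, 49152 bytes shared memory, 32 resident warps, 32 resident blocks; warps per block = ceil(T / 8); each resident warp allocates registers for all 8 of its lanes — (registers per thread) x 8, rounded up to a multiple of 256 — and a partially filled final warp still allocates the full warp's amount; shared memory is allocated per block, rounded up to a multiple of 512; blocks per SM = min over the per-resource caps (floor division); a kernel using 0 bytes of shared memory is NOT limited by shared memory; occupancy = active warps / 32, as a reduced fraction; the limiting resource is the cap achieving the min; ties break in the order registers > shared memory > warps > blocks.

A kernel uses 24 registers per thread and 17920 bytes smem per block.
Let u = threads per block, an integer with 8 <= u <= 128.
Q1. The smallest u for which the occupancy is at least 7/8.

Answer: u = 105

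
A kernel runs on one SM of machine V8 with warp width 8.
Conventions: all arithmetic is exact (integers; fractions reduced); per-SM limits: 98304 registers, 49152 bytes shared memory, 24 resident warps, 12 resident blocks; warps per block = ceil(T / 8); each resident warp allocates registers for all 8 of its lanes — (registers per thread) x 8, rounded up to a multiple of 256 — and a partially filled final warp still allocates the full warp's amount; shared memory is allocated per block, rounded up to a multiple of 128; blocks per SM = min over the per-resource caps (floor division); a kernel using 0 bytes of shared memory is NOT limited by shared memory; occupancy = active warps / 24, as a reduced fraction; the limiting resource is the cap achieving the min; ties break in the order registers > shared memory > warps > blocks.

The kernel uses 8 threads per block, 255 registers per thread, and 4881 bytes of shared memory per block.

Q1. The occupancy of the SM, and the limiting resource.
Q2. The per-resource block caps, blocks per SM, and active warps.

Answer: occupancy 3/8, limited by shared memory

registers: 48 blocks
shared memory: 9 blocks
warps: 24 blocks
blocks: 12 blocks

Answer: 9 blocks, 9 active warps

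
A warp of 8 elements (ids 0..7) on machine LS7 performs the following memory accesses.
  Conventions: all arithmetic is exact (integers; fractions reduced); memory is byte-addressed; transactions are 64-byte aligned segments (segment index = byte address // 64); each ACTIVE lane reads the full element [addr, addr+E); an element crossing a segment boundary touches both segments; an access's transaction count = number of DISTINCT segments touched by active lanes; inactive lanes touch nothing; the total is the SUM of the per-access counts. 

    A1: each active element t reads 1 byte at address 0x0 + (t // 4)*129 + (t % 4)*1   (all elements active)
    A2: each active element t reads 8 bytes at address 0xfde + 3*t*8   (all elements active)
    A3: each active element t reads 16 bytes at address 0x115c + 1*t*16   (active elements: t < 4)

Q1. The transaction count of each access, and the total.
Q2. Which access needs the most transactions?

A1: 2 transactions
A2: 4 transactions
A3: 2 transactions

Answer: 2,4,2; total 8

Answer: A2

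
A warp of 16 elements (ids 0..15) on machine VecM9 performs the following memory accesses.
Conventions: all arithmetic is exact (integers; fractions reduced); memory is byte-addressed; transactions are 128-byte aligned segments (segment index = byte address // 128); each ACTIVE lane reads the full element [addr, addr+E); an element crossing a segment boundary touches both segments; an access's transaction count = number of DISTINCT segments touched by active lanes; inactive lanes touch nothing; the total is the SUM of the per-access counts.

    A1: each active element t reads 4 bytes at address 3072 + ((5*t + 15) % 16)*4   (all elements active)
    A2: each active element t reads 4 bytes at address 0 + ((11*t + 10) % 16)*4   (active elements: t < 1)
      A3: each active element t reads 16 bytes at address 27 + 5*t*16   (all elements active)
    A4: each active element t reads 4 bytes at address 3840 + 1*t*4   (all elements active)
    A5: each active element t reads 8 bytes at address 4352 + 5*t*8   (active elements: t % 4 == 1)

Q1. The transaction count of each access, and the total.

A1: 1 transaction
A2: 1 transaction
A3: 10 transactions
A4: 1 transaction
A5: 4 transactions

Answer: 1,1,10,1,4; total 17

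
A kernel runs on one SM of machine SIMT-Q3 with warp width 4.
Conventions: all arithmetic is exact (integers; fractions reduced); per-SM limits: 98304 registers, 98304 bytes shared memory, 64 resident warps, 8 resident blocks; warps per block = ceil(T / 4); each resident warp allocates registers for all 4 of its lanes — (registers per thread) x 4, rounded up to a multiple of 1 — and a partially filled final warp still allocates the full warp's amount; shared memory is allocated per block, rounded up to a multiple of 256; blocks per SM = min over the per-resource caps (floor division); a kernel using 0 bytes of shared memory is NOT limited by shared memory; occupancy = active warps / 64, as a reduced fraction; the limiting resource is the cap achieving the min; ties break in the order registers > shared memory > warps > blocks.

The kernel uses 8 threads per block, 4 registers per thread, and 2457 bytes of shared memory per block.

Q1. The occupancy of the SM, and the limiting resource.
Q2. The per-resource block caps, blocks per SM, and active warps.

Answer: occupancy 1/4, limited by blocks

registers: 3072 blocks
shared memory: 38 blocks
warps: 32 blocks
blocks: 8 blocks

Answer: 8 blocks, 16 active warps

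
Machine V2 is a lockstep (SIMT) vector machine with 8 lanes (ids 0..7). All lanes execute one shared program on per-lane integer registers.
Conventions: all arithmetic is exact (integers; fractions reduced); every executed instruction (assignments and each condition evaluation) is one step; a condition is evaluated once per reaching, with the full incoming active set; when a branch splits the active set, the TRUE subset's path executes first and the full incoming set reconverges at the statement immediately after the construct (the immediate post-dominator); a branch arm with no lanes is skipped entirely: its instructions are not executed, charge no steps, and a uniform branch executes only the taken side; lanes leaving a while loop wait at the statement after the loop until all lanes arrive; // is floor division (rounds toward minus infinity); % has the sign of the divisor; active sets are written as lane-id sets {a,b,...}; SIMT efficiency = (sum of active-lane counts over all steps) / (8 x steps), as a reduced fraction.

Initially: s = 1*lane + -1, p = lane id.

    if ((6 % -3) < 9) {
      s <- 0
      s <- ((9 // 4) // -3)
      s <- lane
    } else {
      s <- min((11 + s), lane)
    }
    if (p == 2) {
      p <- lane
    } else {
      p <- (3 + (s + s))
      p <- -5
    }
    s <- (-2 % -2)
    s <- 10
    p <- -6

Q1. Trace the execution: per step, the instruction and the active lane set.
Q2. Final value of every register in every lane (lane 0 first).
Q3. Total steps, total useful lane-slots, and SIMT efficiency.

step 0: eval ((6 % -3) < 9)          {0,1,2,3,4,5,6,7}
step 1: s <- 0                       {0,1,2,3,4,5,6,7}
step 2: s <- ((9 // 4) // -3)        {0,1,2,3,4,5,6,7}
step 3: s <- lane                    {0,1,2,3,4,5,6,7}
step 4: eval (p == 2)                {0,1,2,3,4,5,6,7}
step 5: p <- lane                    {2}
step 6: p <- (3 + (s + s))           {0,1,3,4,5,6,7}
step 7: p <- -5                      {0,1,3,4,5,6,7}
step 8: s <- (-2 % -2)               {0,1,2,3,4,5,6,7}
step 9: s <- 10                      {0,1,2,3,4,5,6,7}
step 10: p <- -6                      {0,1,2,3,4,5,6,7}

Answer: 11 steps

s: 10,10,10,10,10,10,10,10
p: -6,-6,-6,-6,-6,-6,-6,-6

steps = 11; useful = 79; efficiency = 79/88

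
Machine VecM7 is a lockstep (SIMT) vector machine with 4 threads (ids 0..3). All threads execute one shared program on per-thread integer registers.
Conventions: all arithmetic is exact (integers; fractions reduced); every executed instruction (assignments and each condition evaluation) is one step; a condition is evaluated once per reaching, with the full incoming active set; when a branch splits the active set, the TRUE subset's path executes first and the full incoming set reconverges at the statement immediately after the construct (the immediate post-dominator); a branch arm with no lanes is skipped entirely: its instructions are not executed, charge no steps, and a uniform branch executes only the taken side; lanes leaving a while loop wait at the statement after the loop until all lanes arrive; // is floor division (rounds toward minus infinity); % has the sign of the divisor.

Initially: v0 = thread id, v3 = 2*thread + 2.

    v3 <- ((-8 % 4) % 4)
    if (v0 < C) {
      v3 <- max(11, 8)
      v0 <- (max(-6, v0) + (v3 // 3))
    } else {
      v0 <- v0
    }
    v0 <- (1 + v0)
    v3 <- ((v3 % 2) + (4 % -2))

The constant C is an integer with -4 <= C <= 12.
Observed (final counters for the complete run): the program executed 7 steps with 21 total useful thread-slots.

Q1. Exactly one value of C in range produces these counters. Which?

Answer: C = 1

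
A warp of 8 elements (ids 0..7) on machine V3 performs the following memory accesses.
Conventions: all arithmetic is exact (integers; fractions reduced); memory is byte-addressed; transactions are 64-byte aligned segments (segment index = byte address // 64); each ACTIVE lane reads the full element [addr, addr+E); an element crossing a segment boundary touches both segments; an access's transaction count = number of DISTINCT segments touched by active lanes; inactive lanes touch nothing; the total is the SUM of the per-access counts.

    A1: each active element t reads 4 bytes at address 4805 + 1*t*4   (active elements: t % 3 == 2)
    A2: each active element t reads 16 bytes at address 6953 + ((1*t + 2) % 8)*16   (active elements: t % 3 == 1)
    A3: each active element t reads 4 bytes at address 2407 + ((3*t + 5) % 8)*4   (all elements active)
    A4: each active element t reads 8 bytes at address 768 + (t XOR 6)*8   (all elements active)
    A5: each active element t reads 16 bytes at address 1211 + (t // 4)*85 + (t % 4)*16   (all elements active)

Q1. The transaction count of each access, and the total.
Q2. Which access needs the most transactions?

A1: 1 transaction
A2: 3 transactions
A3: 2 transactions
A4: 1 transaction
A5: 4 transactions

Answer: 1,3,2,1,4; total 11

Answer: A5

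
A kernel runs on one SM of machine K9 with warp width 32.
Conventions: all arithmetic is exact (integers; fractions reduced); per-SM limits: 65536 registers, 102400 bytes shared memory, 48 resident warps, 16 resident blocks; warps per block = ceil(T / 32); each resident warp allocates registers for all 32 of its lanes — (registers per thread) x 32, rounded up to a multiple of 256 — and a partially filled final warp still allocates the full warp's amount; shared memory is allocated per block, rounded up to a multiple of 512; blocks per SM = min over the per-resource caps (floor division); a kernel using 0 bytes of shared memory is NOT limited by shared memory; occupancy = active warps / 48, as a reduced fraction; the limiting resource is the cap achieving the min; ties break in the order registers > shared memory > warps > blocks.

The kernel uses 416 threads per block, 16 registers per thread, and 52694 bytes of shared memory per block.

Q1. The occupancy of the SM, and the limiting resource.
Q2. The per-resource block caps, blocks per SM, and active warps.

Answer: occupancy 13/48, limited by shared memory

registers: 9 blocks
shared memory: 1 block
warps: 3 blocks
blocks: 16 blocks

Answer: 1 block, 13 active warps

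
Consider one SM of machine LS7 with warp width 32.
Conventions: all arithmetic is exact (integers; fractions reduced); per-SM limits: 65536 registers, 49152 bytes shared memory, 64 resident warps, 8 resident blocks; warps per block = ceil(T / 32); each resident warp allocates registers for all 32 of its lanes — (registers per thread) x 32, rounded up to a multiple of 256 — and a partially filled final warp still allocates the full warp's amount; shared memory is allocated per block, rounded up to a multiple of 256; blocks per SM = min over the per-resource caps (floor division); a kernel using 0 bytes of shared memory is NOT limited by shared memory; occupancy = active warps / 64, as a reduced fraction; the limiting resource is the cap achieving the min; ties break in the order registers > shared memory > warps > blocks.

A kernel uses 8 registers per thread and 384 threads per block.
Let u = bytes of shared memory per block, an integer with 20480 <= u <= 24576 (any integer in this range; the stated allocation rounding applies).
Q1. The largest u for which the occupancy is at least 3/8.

Answer: u = 24576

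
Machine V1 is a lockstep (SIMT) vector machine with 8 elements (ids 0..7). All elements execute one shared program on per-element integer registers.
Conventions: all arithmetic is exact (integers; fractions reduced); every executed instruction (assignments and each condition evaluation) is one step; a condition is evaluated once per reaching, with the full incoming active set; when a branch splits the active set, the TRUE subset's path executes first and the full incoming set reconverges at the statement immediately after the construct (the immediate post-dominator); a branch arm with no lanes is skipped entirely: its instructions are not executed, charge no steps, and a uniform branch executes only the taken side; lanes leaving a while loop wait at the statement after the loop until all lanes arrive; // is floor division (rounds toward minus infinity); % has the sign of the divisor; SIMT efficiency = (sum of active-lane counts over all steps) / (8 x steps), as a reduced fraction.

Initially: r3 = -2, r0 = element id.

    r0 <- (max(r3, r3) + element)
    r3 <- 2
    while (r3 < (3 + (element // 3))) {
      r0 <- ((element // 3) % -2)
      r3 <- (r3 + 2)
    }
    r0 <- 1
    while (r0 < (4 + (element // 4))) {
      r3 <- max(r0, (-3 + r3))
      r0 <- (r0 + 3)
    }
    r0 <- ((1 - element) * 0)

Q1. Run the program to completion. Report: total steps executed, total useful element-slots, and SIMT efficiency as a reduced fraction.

Answer: 18 steps, 114 useful, 19/24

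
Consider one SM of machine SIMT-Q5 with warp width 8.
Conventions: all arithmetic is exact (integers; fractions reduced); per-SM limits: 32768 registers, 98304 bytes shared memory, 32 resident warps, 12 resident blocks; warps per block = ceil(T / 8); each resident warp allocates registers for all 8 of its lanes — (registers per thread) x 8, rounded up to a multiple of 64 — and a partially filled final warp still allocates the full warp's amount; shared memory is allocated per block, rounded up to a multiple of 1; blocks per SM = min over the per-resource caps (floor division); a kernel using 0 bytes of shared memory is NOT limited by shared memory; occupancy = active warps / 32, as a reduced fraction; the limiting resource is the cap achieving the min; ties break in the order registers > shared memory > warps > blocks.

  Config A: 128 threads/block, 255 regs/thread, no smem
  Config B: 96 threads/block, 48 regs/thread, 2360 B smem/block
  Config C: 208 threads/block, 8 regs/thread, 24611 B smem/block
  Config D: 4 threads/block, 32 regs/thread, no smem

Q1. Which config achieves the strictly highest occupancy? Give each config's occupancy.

occupancies: A 1/2, B 3/4, C 13/16, D 3/8

Answer: C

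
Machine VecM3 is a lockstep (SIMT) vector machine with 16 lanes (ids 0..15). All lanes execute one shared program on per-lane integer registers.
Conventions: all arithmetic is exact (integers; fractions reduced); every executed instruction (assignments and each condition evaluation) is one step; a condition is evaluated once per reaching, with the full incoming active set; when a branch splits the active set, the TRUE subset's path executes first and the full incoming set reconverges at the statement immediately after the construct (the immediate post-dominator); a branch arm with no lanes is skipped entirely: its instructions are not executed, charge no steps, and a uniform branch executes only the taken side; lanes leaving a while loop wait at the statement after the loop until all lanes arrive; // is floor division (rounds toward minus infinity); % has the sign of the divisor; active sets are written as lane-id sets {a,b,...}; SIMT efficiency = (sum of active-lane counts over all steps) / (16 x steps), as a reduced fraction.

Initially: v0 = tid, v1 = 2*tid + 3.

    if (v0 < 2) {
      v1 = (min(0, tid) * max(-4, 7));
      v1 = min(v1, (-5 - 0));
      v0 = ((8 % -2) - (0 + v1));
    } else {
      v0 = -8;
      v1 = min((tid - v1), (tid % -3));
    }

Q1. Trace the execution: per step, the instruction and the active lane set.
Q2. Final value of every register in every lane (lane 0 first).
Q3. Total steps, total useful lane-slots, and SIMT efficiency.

step 0: eval (v0 < 2)                {0,1,2,3,4,5,6,7,8,9,10,11,12,13,14,15}
step 1: v1 <- (min(0, tid) * max(-4, 7)) {0,1}
step 2: v1 <- min(v1, (-5 - 0))      {0,1}
step 3: v0 <- ((8 % -2) - (0 + v1))  {0,1}
step 4: v0 <- -8                     {2,3,4,5,6,7,8,9,10,11,12,13,14,15}
step 5: v1 <- min((tid - v1), (tid % -3)) {2,3,4,5,6,7,8,9,10,11,12,13,14,15}

Answer: 6 steps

v0: 5,5,-8,-8,-8,-8,-8,-8,-8,-8,-8,-8,-8,-8,-8,-8
v1: -5,-5,-5,-6,-7,-8,-9,-10,-11,-12,-13,-14,-15,-16,-17,-18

steps = 6; useful = 50; efficiency = 50/96 = 25/48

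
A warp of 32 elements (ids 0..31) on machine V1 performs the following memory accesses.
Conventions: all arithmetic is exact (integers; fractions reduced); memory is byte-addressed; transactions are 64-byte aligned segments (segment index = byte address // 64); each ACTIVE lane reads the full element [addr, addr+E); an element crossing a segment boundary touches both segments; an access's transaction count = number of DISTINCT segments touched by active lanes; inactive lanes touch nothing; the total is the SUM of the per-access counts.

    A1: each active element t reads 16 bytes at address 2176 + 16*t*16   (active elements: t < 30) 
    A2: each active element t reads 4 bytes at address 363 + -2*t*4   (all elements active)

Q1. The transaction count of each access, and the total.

A1: 30 transactions
A2: 5 transactions

Answer: 30,5; total 35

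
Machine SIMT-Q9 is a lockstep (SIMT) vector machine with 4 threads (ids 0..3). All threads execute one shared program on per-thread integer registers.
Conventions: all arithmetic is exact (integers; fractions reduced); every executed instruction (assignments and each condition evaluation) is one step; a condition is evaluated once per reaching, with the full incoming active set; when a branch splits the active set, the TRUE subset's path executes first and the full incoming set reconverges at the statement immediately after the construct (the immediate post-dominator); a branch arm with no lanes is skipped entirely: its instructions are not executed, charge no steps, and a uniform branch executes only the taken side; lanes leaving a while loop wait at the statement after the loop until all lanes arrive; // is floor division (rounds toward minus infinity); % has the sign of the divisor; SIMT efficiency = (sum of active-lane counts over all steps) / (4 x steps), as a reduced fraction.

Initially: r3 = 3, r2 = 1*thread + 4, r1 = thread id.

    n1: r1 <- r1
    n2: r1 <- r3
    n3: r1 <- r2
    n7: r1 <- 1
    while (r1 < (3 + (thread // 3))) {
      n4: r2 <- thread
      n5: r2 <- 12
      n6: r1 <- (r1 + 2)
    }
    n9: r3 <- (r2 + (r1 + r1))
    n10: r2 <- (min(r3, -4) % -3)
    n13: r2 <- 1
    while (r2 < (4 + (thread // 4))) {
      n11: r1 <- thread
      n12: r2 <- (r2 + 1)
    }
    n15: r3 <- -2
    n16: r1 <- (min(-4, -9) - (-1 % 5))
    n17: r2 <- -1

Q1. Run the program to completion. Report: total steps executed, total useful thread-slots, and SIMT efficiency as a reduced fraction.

Answer: 29 steps, 104 useful, 26/29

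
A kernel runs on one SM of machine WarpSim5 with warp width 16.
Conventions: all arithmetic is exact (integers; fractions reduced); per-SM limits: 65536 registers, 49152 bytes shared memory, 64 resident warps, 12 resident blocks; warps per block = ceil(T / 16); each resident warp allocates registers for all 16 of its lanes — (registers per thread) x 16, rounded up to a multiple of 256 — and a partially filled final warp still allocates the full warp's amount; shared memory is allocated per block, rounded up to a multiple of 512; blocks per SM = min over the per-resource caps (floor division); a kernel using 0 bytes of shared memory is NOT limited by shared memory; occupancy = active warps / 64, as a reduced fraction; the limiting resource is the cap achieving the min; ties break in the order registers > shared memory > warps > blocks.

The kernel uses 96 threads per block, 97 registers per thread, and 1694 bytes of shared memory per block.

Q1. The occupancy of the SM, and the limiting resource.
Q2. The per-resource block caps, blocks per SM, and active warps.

Answer: occupancy 9/16, limited by registers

registers: 6 blocks
shared memory: 24 blocks
warps: 10 blocks
blocks: 12 blocks

Answer: 6 blocks, 36 active warps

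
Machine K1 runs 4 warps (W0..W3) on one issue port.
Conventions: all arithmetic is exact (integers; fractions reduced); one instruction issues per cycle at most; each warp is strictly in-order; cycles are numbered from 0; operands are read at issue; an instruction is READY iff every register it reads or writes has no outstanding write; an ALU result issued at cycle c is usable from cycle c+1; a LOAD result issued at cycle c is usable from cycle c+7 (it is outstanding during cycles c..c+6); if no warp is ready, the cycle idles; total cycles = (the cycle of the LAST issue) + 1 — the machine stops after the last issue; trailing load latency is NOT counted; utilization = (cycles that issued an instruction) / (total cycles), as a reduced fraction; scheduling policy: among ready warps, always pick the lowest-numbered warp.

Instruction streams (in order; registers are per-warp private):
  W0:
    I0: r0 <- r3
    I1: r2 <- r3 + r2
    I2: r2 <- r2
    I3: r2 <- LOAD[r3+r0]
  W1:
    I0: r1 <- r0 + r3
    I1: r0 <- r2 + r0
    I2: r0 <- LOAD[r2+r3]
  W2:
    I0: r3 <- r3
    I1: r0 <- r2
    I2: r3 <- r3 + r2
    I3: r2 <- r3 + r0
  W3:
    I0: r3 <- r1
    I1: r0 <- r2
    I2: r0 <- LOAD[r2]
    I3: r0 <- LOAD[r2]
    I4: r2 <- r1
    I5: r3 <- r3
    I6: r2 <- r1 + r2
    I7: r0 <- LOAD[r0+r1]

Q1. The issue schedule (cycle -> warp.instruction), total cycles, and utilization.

cycle 0: W0.I0
cycle 1: W0.I1
cycle 2: W0.I2
cycle 3: W0.I3
cycle 4: W1.I0
cycle 5: W1.I1
cycle 6: W1.I2
cycle 7: W2.I0
cycle 8: W2.I1
cycle 9: W2.I2
cycle 10: W2.I3
cycle 11: W3.I0
cycle 12: W3.I1
cycle 13: W3.I2
cycle 14: idle
cycle 15: idle
cycle 16: idle
cycle 17: idle
cycle 18: idle
cycle 19: idle
cycle 20: W3.I3
cycle 21: W3.I4
cycle 22: W3.I5
cycle 23: W3.I6
cycle 24: idle
cycle 25: idle
cycle 26: idle
cycle 27: W3.I7

Answer: 28 cycles, utilization 19/28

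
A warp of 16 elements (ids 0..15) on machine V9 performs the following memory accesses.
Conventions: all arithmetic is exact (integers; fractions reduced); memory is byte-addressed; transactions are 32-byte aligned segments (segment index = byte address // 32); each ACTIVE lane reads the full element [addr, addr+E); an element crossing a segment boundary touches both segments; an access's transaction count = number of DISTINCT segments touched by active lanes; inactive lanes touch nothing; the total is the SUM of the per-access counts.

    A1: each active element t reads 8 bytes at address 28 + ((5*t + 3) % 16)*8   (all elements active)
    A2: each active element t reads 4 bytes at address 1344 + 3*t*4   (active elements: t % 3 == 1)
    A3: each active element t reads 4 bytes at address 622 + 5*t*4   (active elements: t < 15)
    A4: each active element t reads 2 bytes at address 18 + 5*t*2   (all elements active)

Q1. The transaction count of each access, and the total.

A1: 5 transactions
A2: 5 transactions
A3: 10 transactions
A4: 6 transactions

Answer: 5,5,10,6; total 26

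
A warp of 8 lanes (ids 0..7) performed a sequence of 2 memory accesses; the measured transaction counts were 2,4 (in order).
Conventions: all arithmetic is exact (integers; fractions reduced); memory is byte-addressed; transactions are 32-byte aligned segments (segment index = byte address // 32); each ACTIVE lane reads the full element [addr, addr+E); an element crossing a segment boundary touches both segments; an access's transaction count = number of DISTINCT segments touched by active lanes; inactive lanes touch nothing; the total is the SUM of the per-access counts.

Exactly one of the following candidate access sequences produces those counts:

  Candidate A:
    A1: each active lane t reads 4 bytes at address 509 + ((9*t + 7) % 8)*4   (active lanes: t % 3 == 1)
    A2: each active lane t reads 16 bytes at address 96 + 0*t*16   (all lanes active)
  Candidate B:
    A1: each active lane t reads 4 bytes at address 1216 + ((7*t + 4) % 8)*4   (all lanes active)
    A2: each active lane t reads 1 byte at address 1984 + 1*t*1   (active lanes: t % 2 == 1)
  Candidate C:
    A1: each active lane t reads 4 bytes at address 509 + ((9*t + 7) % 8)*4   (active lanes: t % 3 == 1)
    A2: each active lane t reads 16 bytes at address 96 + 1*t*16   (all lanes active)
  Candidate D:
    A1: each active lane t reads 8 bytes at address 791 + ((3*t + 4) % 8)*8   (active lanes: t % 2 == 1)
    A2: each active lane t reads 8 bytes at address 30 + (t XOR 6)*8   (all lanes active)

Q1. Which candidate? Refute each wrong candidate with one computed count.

A: A2 gives 1 transaction, not 4
B: A1 gives 1 transaction, not 2
D: A1 gives 3 transactions, not 2
C: all counts match (2,4)

Answer: C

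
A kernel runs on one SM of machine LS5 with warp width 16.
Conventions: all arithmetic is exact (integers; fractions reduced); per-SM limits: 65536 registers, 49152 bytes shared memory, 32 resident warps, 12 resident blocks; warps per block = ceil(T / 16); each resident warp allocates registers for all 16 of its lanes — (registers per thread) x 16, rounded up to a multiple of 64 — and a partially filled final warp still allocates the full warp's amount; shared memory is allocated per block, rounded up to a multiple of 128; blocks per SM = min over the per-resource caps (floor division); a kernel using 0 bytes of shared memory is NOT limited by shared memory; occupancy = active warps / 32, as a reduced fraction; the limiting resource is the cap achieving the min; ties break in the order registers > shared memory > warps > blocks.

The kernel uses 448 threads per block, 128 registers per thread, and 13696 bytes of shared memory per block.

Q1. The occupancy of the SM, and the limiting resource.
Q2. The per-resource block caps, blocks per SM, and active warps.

Answer: occupancy 7/8, limited by registers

registers: 1 block
shared memory: 3 blocks
warps: 1 block
blocks: 12 blocks

Answer: 1 block, 28 active warps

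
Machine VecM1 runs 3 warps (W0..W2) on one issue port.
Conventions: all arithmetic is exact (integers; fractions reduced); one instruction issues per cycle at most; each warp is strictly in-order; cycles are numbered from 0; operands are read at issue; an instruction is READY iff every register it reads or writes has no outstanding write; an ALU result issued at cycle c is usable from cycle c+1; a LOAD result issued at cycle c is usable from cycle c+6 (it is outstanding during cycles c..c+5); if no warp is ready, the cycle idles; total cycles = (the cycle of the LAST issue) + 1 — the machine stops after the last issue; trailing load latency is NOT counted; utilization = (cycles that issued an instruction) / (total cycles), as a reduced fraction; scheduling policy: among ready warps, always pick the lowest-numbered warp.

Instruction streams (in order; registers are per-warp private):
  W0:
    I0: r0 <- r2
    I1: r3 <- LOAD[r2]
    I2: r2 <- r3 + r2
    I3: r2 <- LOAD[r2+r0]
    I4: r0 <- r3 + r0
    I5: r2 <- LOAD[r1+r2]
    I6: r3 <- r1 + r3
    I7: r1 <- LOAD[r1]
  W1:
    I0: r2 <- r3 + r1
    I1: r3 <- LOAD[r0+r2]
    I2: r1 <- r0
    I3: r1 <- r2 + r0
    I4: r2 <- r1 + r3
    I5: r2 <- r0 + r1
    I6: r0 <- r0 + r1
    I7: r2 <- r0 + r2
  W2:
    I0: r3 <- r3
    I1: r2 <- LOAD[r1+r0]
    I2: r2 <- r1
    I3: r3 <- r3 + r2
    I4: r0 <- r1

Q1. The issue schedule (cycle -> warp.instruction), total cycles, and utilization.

cycle 0: W0.I0
cycle 1: W0.I1
cycle 2: W1.I0
cycle 3: W1.I1
cycle 4: W1.I2
cycle 5: W1.I3
cycle 6: W2.I0
cycle 7: W0.I2
cycle 8: W0.I3
cycle 9: W0.I4
cycle 10: W1.I4
cycle 11: W1.I5
cycle 12: W1.I6
cycle 13: W1.I7
cycle 14: W0.I5
cycle 15: W0.I6
cycle 16: W0.I7
cycle 17: W2.I1
cycle 18: idle
cycle 19: idle
cycle 20: idle
cycle 21: idle
cycle 22: idle
cycle 23: W2.I2
cycle 24: W2.I3
cycle 25: W2.I4

Answer: 26 cycles, utilization 21/26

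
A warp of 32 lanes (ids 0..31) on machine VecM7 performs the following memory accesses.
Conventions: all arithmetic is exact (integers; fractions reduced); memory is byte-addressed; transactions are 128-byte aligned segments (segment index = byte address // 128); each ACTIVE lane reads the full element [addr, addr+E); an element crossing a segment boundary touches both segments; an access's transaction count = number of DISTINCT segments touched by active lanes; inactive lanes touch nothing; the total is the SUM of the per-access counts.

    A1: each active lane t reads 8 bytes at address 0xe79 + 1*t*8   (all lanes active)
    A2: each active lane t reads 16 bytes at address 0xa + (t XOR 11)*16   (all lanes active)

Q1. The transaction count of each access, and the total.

A1: 3 transactions
A2: 5 transactions

Answer: 3,5; total 8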